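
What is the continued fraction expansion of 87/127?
[0; 1, 2, 5, 1, 2, 2]

Euclidean algorithm steps:
87 = 0 × 127 + 87
127 = 1 × 87 + 40
87 = 2 × 40 + 7
40 = 5 × 7 + 5
7 = 1 × 5 + 2
5 = 2 × 2 + 1
2 = 2 × 1 + 0
Continued fraction: [0; 1, 2, 5, 1, 2, 2]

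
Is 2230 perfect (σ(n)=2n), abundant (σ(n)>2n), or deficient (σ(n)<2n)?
deficient

Proper divisors of 2230: sum = 1 + 2 + 5 + 10 + 223 + 446 + 1115 = 1802
Since 1802 < 2230, 2230 is deficient.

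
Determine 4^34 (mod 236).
80

Repeated squaring. Binary of 34 = 100010.
4^1 ≡ 4 (mod 236); 4^2 ≡ 16 (mod 236); 4^4 ≡ 20 (mod 236); 4^8 ≡ 164 (mod 236); 4^16 ≡ 228 (mod 236); 4^32 ≡ 64 (mod 236)
4^34 = 4^2 × 4^32 ≡ 80 (mod 236)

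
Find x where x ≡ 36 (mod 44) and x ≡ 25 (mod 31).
1048

Using Chinese Remainder Theorem:
M = 44 × 31 = 1364
M1 = 31, M2 = 44
y1 = 31^(-1) mod 44 = 27
y2 = 44^(-1) mod 31 = 12
x = (36×31×27 + 25×44×12) mod 1364 = 1048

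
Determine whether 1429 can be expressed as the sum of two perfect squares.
23² + 30² (a=23, b=30)

Factorization: 1429 = 1429
By Fermat: n is sum of two squares iff every prime p ≡ 3 (mod 4) appears to even power.
All primes ≡ 3 (mod 4) appear to even power.
Search a = 0, 1, 2, … for 1429 - a² a perfect square: first hit at a = 23: 1429 - 529 = 900 = 30².
1429 = 23² + 30² = 529 + 900 ✓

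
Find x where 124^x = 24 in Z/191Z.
6

Baby-step giant-step with step n = ⌈√191⌉ = 14.
Baby steps 124^j mod 191 (j:value) for j=0..13: 0:1, 1:124, 2:96, 3:62, 4:48, 5:31, 6:24, 7:111, 8:12, 9:151, 10:6, 11:171, 12:3, 13:181.
h = 24 is already in the table at j=6, so x = 6.
Check: 124^6 ≡ 24 (mod 191).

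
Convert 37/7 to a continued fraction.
[5; 3, 2]

Euclidean algorithm steps:
37 = 5 × 7 + 2
7 = 3 × 2 + 1
2 = 2 × 1 + 0
Continued fraction: [5; 3, 2]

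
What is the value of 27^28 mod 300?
81

Repeated squaring. Binary of 28 = 11100.
27^1 ≡ 27 (mod 300); 27^2 ≡ 129 (mod 300); 27^4 ≡ 141 (mod 300); 27^8 ≡ 81 (mod 300); 27^16 ≡ 261 (mod 300)
27^28 = 27^4 × 27^8 × 27^16 ≡ 81 (mod 300)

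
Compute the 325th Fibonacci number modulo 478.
263

Matrix identity: Q^n = [[F_(n+1), F_n], [F_n, F_(n-1)]] with Q = [[1,1],[1,0]].
n = 325 = 101000101₂. Square-and-multiply, entries mod 478:
Q^1 = [[1,1],[1,0]]
Q^2 = (Q^1)² = [[2,1],[1,1]]
Q^5 = (Q^2)²·Q = [[8,5],[5,3]]
Q^10 = (Q^5)² = [[89,55],[55,34]]
Q^20 = (Q^10)² = [[430,73],[73,357]]
Q^40 = (Q^20)² = [[463,91],[91,372]]
Q^81 = (Q^40)²·Q = [[363,380],[380,461]]
Q^162 = (Q^81)² = [[363,30],[30,333]]
Q^325 = (Q^162)²·Q = [[111,263],[263,326]]
F_325 mod 478 = Q^325[0][1] = 263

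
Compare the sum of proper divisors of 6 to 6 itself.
perfect

Proper divisors of 6: sum = 1 + 2 + 3 = 6
Since 6 = 6, 6 is perfect.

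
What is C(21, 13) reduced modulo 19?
0

Using Lucas' theorem:
Write n=21 and k=13 in base 19:
n in base 19: [1, 2]
k in base 19: [0, 13]
C(21,13) mod 19 = ∏ C(n_i, k_i) mod 19
Digit binomials (mod 19): C(1,0) = 1; C(2,13) = 0 (k_i > n_i)
Product: 1 × 0 = 0 ≡ 0 (mod 19)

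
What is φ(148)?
72

148 = 2^2 × 37
φ(n) = n × ∏(1 - 1/p) for each prime p dividing n
φ(148) = 148 × (1 - 1/2) × (1 - 1/37) = 72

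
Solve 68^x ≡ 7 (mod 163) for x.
155

Baby-step giant-step with step n = ⌈√163⌉ = 13.
Baby steps 68^j mod 163 (j:value) for j=0..12: 0:1, 1:68, 2:60, 3:5, 4:14, 5:137, 6:25, 7:70, 8:33, 9:125, 10:24, 11:2, 12:136.
Giant-step multiplier: 68^(-13) ≡ 68^(162-13) = 68^149 ≡ 72 (mod 163).
Giant steps γ_i = 7·72^i mod 163: γ_0=7, γ_1=15, γ_2=102, γ_3=9, γ_4=159, γ_5=38, γ_6=128, γ_7=88, γ_8=142, γ_9=118, γ_10=20, γ_11=136 (in table at j=12).
x = i·n + j = 11·13 + 12 = 155.
Check: 68^155 ≡ 7 (mod 163).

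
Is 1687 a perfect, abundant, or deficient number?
deficient

Proper divisors of 1687: sum = 1 + 7 + 241 = 249
Since 249 < 1687, 1687 is deficient.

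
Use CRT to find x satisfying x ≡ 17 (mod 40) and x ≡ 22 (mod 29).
457

Using Chinese Remainder Theorem:
M = 40 × 29 = 1160
M1 = 29, M2 = 40
y1 = 29^(-1) mod 40 = 29
y2 = 40^(-1) mod 29 = 8
x = (17×29×29 + 22×40×8) mod 1160 = 457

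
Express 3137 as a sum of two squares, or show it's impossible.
1² + 56² (a=1, b=56)

Factorization: 3137 = 3137
By Fermat: n is sum of two squares iff every prime p ≡ 3 (mod 4) appears to even power.
All primes ≡ 3 (mod 4) appear to even power.
Search a = 0, 1, 2, … for 3137 - a² a perfect square: first hit at a = 1: 3137 - 1 = 3136 = 56².
3137 = 1² + 56² = 1 + 3136 ✓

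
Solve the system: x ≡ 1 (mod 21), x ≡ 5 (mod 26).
421

Using Chinese Remainder Theorem:
M = 21 × 26 = 546
M1 = 26, M2 = 21
y1 = 26^(-1) mod 21 = 17
y2 = 21^(-1) mod 26 = 5
x = (1×26×17 + 5×21×5) mod 546 = 421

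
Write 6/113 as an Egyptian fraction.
1/19 + 1/2147

Greedy algorithm:
6/113: ceiling(113/6) = 19, use 1/19
1/2147: ceiling(2147/1) = 2147, use 1/2147
Result: 6/113 = 1/19 + 1/2147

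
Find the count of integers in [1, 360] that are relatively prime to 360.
96

360 = 2^3 × 3^2 × 5
φ(n) = n × ∏(1 - 1/p) for each prime p dividing n
φ(360) = 360 × (1 - 1/2) × (1 - 1/3) × (1 - 1/5) = 96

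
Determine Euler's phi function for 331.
330

331 = 331
φ(n) = n × ∏(1 - 1/p) for each prime p dividing n
φ(331) = 331 × (1 - 1/331) = 330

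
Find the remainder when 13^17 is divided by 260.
13

Repeated squaring. Binary of 17 = 10001.
13^1 ≡ 13 (mod 260); 13^2 ≡ 169 (mod 260); 13^4 ≡ 221 (mod 260); 13^8 ≡ 221 (mod 260); 13^16 ≡ 221 (mod 260)
13^17 = 13^1 × 13^16 ≡ 13 (mod 260)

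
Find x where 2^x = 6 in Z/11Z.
9

Baby-step giant-step with step n = ⌈√11⌉ = 4.
Baby steps 2^j mod 11 (j:value) for j=0..3: 0:1, 1:2, 2:4, 3:8.
Giant-step multiplier: 2^(-4) ≡ 2^(10-4) = 2^6 ≡ 9 (mod 11).
Giant steps γ_i = 6·9^i mod 11: γ_0=6, γ_1=10, γ_2=2 (in table at j=1).
x = i·n + j = 2·4 + 1 = 9.
Check: 2^9 ≡ 6 (mod 11).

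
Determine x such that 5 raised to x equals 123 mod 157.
103

Baby-step giant-step with step n = ⌈√157⌉ = 13.
Baby steps 5^j mod 157 (j:value) for j=0..12: 0:1, 1:5, 2:25, 3:125, 4:154, 5:142, 6:82, 7:96, 8:9, 9:45, 10:68, 11:26, 12:130.
Giant-step multiplier: 5^(-13) ≡ 5^(156-13) = 5^143 ≡ 50 (mod 157).
Giant steps γ_i = 123·50^i mod 157: γ_0=123, γ_1=27, γ_2=94, γ_3=147, γ_4=128, γ_5=120, γ_6=34, γ_7=130 (in table at j=12).
x = i·n + j = 7·13 + 12 = 103.
Check: 5^103 ≡ 123 (mod 157).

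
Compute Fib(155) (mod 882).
845

Matrix identity: Q^n = [[F_(n+1), F_n], [F_n, F_(n-1)]] with Q = [[1,1],[1,0]].
n = 155 = 10011011₂. Square-and-multiply, entries mod 882:
Q^1 = [[1,1],[1,0]]
Q^2 = (Q^1)² = [[2,1],[1,1]]
Q^4 = (Q^2)² = [[5,3],[3,2]]
Q^9 = (Q^4)²·Q = [[55,34],[34,21]]
Q^19 = (Q^9)²·Q = [[591,653],[653,820]]
Q^38 = (Q^19)² = [[412,575],[575,719]]
Q^77 = (Q^38)²·Q = [[566,275],[275,291]]
Q^155 = (Q^77)²·Q = [[144,845],[845,181]]
F_155 mod 882 = Q^155[0][1] = 845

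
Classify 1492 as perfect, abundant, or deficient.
deficient

Proper divisors of 1492: sum = 1 + 2 + 4 + 373 + 746 = 1126
Since 1126 < 1492, 1492 is deficient.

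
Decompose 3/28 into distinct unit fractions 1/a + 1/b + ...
1/10 + 1/140

Greedy algorithm:
3/28: ceiling(28/3) = 10, use 1/10
1/140: ceiling(140/1) = 140, use 1/140
Result: 3/28 = 1/10 + 1/140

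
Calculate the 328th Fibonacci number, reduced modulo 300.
111

Matrix identity: Q^n = [[F_(n+1), F_n], [F_n, F_(n-1)]] with Q = [[1,1],[1,0]].
n = 328 = 101001000₂. Square-and-multiply, entries mod 300:
Q^1 = [[1,1],[1,0]]
Q^2 = (Q^1)² = [[2,1],[1,1]]
Q^5 = (Q^2)²·Q = [[8,5],[5,3]]
Q^10 = (Q^5)² = [[89,55],[55,34]]
Q^20 = (Q^10)² = [[146,165],[165,281]]
Q^41 = (Q^20)²·Q = [[196,241],[241,255]]
Q^82 = (Q^41)² = [[197,91],[91,106]]
Q^164 = (Q^82)² = [[290,273],[273,17]]
Q^328 = (Q^164)² = [[229,111],[111,118]]
F_328 mod 300 = Q^328[0][1] = 111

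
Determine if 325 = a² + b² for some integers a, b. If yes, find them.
1² + 18² (a=1, b=18)

Factorization: 325 = 5^2 × 13
By Fermat: n is sum of two squares iff every prime p ≡ 3 (mod 4) appears to even power.
All primes ≡ 3 (mod 4) appear to even power.
Search a = 0, 1, 2, … for 325 - a² a perfect square: first hit at a = 1: 325 - 1 = 324 = 18².
325 = 1² + 18² = 1 + 324 ✓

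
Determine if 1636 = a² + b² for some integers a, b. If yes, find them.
6² + 40² (a=6, b=40)

Factorization: 1636 = 2^2 × 409
By Fermat: n is sum of two squares iff every prime p ≡ 3 (mod 4) appears to even power.
All primes ≡ 3 (mod 4) appear to even power.
Search a = 0, 1, 2, … for 1636 - a² a perfect square: first hit at a = 6: 1636 - 36 = 1600 = 40².
1636 = 6² + 40² = 36 + 1600 ✓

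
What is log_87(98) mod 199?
78

Baby-step giant-step with step n = ⌈√199⌉ = 15.
Baby steps 87^j mod 199 (j:value) for j=0..14: 0:1, 1:87, 2:7, 3:12, 4:49, 5:84, 6:144, 7:190, 8:13, 9:136, 10:91, 11:156, 12:40, 13:97, 14:81.
Giant-step multiplier: 87^(-15) ≡ 87^(198-15) = 87^183 ≡ 17 (mod 199).
Giant steps γ_i = 98·17^i mod 199: γ_0=98, γ_1=74, γ_2=64, γ_3=93, γ_4=188, γ_5=12 (in table at j=3).
x = i·n + j = 5·15 + 3 = 78.
Check: 87^78 ≡ 98 (mod 199).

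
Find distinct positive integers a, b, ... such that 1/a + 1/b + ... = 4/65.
1/17 + 1/369 + 1/203873 + 1/83128196385

Greedy algorithm:
4/65: ceiling(65/4) = 17, use 1/17
3/1105: ceiling(1105/3) = 369, use 1/369
2/407745: ceiling(407745/2) = 203873, use 1/203873
1/83128196385: ceiling(83128196385/1) = 83128196385, use 1/83128196385
Result: 4/65 = 1/17 + 1/369 + 1/203873 + 1/83128196385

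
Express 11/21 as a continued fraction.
[0; 1, 1, 10]

Euclidean algorithm steps:
11 = 0 × 21 + 11
21 = 1 × 11 + 10
11 = 1 × 10 + 1
10 = 10 × 1 + 0
Continued fraction: [0; 1, 1, 10]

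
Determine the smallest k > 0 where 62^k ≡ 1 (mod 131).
13

131 is prime, so ord(62) divides φ(131) = 130.
Divisors of 130: 1, 2, 5, 10, 13, 26, 65, 130.
Repeated squaring: 62^1 ≡ 62, 62^2 ≡ 45, 62^4 ≡ 60, 62^8 ≡ 63, 62^16 ≡ 39, 62^32 ≡ 80, 62^64 ≡ 112, 62^128 ≡ 99 (mod 131).
Test 62^d mod 131 for each divisor d in increasing order:
62^1 ≡ 62
62^2 ≡ 45
62^5 = 62^4·62^1 ≡ 52
62^10 = 62^8·62^2 ≡ 84
62^13 = 62^8·62^4·62^1 ≡ 1  ← first divisor giving 1
The order is 13.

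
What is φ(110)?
40

110 = 2 × 5 × 11
φ(n) = n × ∏(1 - 1/p) for each prime p dividing n
φ(110) = 110 × (1 - 1/2) × (1 - 1/5) × (1 - 1/11) = 40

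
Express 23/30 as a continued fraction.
[0; 1, 3, 3, 2]

Euclidean algorithm steps:
23 = 0 × 30 + 23
30 = 1 × 23 + 7
23 = 3 × 7 + 2
7 = 3 × 2 + 1
2 = 2 × 1 + 0
Continued fraction: [0; 1, 3, 3, 2]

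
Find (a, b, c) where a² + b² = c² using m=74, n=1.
(5475, 148, 5477)

Euclid's formula: a = m² - n², b = 2mn, c = m² + n²
m = 74, n = 1
a = 74² - 1² = 5476 - 1 = 5475
b = 2 × 74 × 1 = 148
c = 74² + 1² = 5476 + 1 = 5477
Verification: 5475² + 148² = 29975625 + 21904 = 29997529 = 5477² ✓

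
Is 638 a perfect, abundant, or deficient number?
deficient

Proper divisors of 638: sum = 1 + 2 + 11 + 22 + 29 + 58 + 319 = 442
Since 442 < 638, 638 is deficient.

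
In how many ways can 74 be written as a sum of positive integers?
7089500

p(n) counts ways to write n as a sum of positive integers (order ignored).
Euler's pentagonal recurrence: p(k) = p(k-1) + p(k-2) - p(k-5) - p(k-7) + p(k-12) + p(k-15) - ... (offsets j(3j∓1)/2, signs ++--, p(0)=1, p(<0)=0).
DP table for k = 0..73: p(0)=1, p(1)=1, p(2)=2, p(3)=3, p(4)=5, p(5)=7, p(6)=11, p(7)=15, p(8)=22, p(9)=30, p(10)=42, p(11)=56, p(12)=77, p(13)=101, p(14)=135, p(15)=176, p(16)=231, p(17)=297, p(18)=385, p(19)=490, p(20)=627, p(21)=792, p(22)=1002, p(23)=1255, p(24)=1575, p(25)=1958, p(26)=2436, p(27)=3010, p(28)=3718, p(29)=4565, p(30)=5604, p(31)=6842, p(32)=8349, p(33)=10143, p(34)=12310, p(35)=14883, p(36)=17977, p(37)=21637, p(38)=26015, p(39)=31185, p(40)=37338, p(41)=44583, p(42)=53174, p(43)=63261, p(44)=75175, p(45)=89134, p(46)=105558, p(47)=124754, p(48)=147273, p(49)=173525, p(50)=204226, p(51)=239943, p(52)=281589, p(53)=329931, p(54)=386155, p(55)=451276, p(56)=526823, p(57)=614154, p(58)=715220, p(59)=831820, p(60)=966467, p(61)=1121505, p(62)=1300156, p(63)=1505499, p(64)=1741630, p(65)=2012558, p(66)=2323520, p(67)=2679689, p(68)=3087735, p(69)=3554345, p(70)=4087968, p(71)=4697205, p(72)=5392783, p(73)=6185689.
Final step: p(74) = p(73) + p(72) - p(69) - p(67) + p(62) + p(59) - p(52) - p(48) + p(39) + p(34) - p(23) - p(17) + p(4)
= 6185689 + 5392783 - 3554345 - 2679689 + 1300156 + 831820 - 281589 - 147273 + 31185 + 12310 - 1255 - 297 + 5
= 7089500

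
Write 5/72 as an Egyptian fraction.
1/15 + 1/360

Greedy algorithm:
5/72: ceiling(72/5) = 15, use 1/15
1/360: ceiling(360/1) = 360, use 1/360
Result: 5/72 = 1/15 + 1/360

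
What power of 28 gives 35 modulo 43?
12

Baby-step giant-step with step n = ⌈√43⌉ = 7.
Baby steps 28^j mod 43 (j:value) for j=0..6: 0:1, 1:28, 2:10, 3:22, 4:14, 5:5, 6:11.
Giant-step multiplier: 28^(-7) ≡ 28^(42-7) = 28^35 ≡ 37 (mod 43).
Giant steps γ_i = 35·37^i mod 43: γ_0=35, γ_1=5 (in table at j=5).
x = i·n + j = 1·7 + 5 = 12.
Check: 28^12 ≡ 35 (mod 43).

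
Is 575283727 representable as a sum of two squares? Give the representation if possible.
Not possible

Factorization: 575283727 = 73 × 199^3
By Fermat: n is sum of two squares iff every prime p ≡ 3 (mod 4) appears to even power.
Prime(s) ≡ 3 (mod 4) with odd exponent: [(199, 3)]
Therefore 575283727 cannot be expressed as a² + b².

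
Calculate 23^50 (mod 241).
233

Repeated squaring. Binary of 50 = 110010.
23^1 ≡ 23 (mod 241); 23^2 ≡ 47 (mod 241); 23^4 ≡ 40 (mod 241); 23^8 ≡ 154 (mod 241); 23^16 ≡ 98 (mod 241); 23^32 ≡ 205 (mod 241)
23^50 = 23^2 × 23^16 × 23^32 ≡ 233 (mod 241)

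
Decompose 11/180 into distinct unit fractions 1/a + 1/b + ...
1/17 + 1/438 + 1/223380

Greedy algorithm:
11/180: ceiling(180/11) = 17, use 1/17
7/3060: ceiling(3060/7) = 438, use 1/438
1/223380: ceiling(223380/1) = 223380, use 1/223380
Result: 11/180 = 1/17 + 1/438 + 1/223380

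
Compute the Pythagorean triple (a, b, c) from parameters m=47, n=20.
(1809, 1880, 2609)

Euclid's formula: a = m² - n², b = 2mn, c = m² + n²
m = 47, n = 20
a = 47² - 20² = 2209 - 400 = 1809
b = 2 × 47 × 20 = 1880
c = 47² + 20² = 2209 + 400 = 2609
Verification: 1809² + 1880² = 3272481 + 3534400 = 6806881 = 2609² ✓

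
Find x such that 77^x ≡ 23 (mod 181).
169

Baby-step giant-step with step n = ⌈√181⌉ = 14.
Baby steps 77^j mod 181 (j:value) for j=0..13: 0:1, 1:77, 2:137, 3:51, 4:126, 5:109, 6:67, 7:91, 8:129, 9:159, 10:116, 11:63, 12:145, 13:124.
Giant-step multiplier: 77^(-14) ≡ 77^(180-14) = 77^166 ≡ 4 (mod 181).
Giant steps γ_i = 23·4^i mod 181: γ_0=23, γ_1=92, γ_2=6, γ_3=24, γ_4=96, γ_5=22, γ_6=88, γ_7=171, γ_8=141, γ_9=21, γ_10=84, γ_11=155, γ_12=77 (in table at j=1).
x = i·n + j = 12·14 + 1 = 169.
Check: 77^169 ≡ 23 (mod 181).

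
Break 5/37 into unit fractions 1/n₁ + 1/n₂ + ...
1/8 + 1/99 + 1/29304

Greedy algorithm:
5/37: ceiling(37/5) = 8, use 1/8
3/296: ceiling(296/3) = 99, use 1/99
1/29304: ceiling(29304/1) = 29304, use 1/29304
Result: 5/37 = 1/8 + 1/99 + 1/29304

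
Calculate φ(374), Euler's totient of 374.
160

374 = 2 × 11 × 17
φ(n) = n × ∏(1 - 1/p) for each prime p dividing n
φ(374) = 374 × (1 - 1/2) × (1 - 1/11) × (1 - 1/17) = 160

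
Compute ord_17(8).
8

17 is prime, so ord(8) divides φ(17) = 16.
Divisors of 16: 1, 2, 4, 8, 16.
Repeated squaring: 8^1 ≡ 8, 8^2 ≡ 13, 8^4 ≡ 16, 8^8 ≡ 1, 8^16 ≡ 1 (mod 17).
Test 8^d mod 17 for each divisor d in increasing order:
8^1 ≡ 8
8^2 ≡ 13
8^4 ≡ 16
8^8 ≡ 1  ← first divisor giving 1
The order is 8.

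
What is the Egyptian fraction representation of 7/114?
1/17 + 1/388 + 1/375972

Greedy algorithm:
7/114: ceiling(114/7) = 17, use 1/17
5/1938: ceiling(1938/5) = 388, use 1/388
1/375972: ceiling(375972/1) = 375972, use 1/375972
Result: 7/114 = 1/17 + 1/388 + 1/375972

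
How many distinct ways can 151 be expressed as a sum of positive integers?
45060624582

p(n) counts ways to write n as a sum of positive integers (order ignored).
Euler's pentagonal recurrence: p(k) = p(k-1) + p(k-2) - p(k-5) - p(k-7) + p(k-12) + p(k-15) - ... (offsets j(3j∓1)/2, signs ++--, p(0)=1, p(<0)=0).
DP table for k = 0..150: p(0)=1, p(1)=1, p(2)=2, p(3)=3, p(4)=5, p(5)=7, p(6)=11, p(7)=15, p(8)=22, p(9)=30, p(10)=42, p(11)=56, p(12)=77, p(13)=101, p(14)=135, p(15)=176, p(16)=231, p(17)=297, p(18)=385, p(19)=490, p(20)=627, p(21)=792, p(22)=1002, p(23)=1255, p(24)=1575, p(25)=1958, p(26)=2436, p(27)=3010, p(28)=3718, p(29)=4565, p(30)=5604, p(31)=6842, p(32)=8349, p(33)=10143, p(34)=12310, p(35)=14883, p(36)=17977, p(37)=21637, p(38)=26015, p(39)=31185, p(40)=37338, p(41)=44583, p(42)=53174, p(43)=63261, p(44)=75175, p(45)=89134, p(46)=105558, p(47)=124754, p(48)=147273, p(49)=173525, p(50)=204226, p(51)=239943, p(52)=281589, p(53)=329931, p(54)=386155, p(55)=451276, p(56)=526823, p(57)=614154, p(58)=715220, p(59)=831820, p(60)=966467, p(61)=1121505, p(62)=1300156, p(63)=1505499, p(64)=1741630, p(65)=2012558, p(66)=2323520, p(67)=2679689, p(68)=3087735, p(69)=3554345, p(70)=4087968, p(71)=4697205, p(72)=5392783, p(73)=6185689, p(74)=7089500, p(75)=8118264, p(76)=9289091, p(77)=10619863, p(78)=12132164, p(79)=13848650, p(80)=15796476, p(81)=18004327, p(82)=20506255, p(83)=23338469, p(84)=26543660, p(85)=30167357, p(86)=34262962, p(87)=38887673, p(88)=44108109, p(89)=49995925, p(90)=56634173, p(91)=64112359, p(92)=72533807, p(93)=82010177, p(94)=92669720, p(95)=104651419, p(96)=118114304, p(97)=133230930, p(98)=150198136, p(99)=169229875, p(100)=190569292, p(101)=214481126, p(102)=241265379, p(103)=271248950, p(104)=304801365, p(105)=342325709, p(106)=384276336, p(107)=431149389, p(108)=483502844, p(109)=541946240, p(110)=607163746, p(111)=679903203, p(112)=761002156, p(113)=851376628, p(114)=952050665, p(115)=1064144451, p(116)=1188908248, p(117)=1327710076, p(118)=1482074143, p(119)=1653668665, p(120)=1844349560, p(121)=2056148051, p(122)=2291320912, p(123)=2552338241, p(124)=2841940500, p(125)=3163127352, p(126)=3519222692, p(127)=3913864295, p(128)=4351078600, p(129)=4835271870, p(130)=5371315400, p(131)=5964539504, p(132)=6620830889, p(133)=7346629512, p(134)=8149040695, p(135)=9035836076, p(136)=10015581680, p(137)=11097645016, p(138)=12292341831, p(139)=13610949895, p(140)=15065878135, p(141)=16670689208, p(142)=18440293320, p(143)=20390982757, p(144)=22540654445, p(145)=24908858009, p(146)=27517052599, p(147)=30388671978, p(148)=33549419497, p(149)=37027355200, p(150)=40853235313.
Final step: p(151) = p(150) + p(149) - p(146) - p(144) + p(139) + p(136) - p(129) - p(125) + p(116) + p(111) - p(100) - p(94) + p(81) + p(74) - p(59) - p(51) + p(34) + p(25) - p(6)
= 40853235313 + 37027355200 - 27517052599 - 22540654445 + 13610949895 + 10015581680 - 4835271870 - 3163127352 + 1188908248 + 679903203 - 190569292 - 92669720 + 18004327 + 7089500 - 831820 - 239943 + 12310 + 1958 - 11
= 45060624582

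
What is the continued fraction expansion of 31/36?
[0; 1, 6, 5]

Euclidean algorithm steps:
31 = 0 × 36 + 31
36 = 1 × 31 + 5
31 = 6 × 5 + 1
5 = 5 × 1 + 0
Continued fraction: [0; 1, 6, 5]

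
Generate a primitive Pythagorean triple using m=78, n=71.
(1043, 11076, 11125)

Euclid's formula: a = m² - n², b = 2mn, c = m² + n²
m = 78, n = 71
a = 78² - 71² = 6084 - 5041 = 1043
b = 2 × 78 × 71 = 11076
c = 78² + 71² = 6084 + 5041 = 11125
Verification: 1043² + 11076² = 1087849 + 122677776 = 123765625 = 11125² ✓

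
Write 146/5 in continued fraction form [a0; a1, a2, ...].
[29; 5]

Euclidean algorithm steps:
146 = 29 × 5 + 1
5 = 5 × 1 + 0
Continued fraction: [29; 5]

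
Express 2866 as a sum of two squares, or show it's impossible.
29² + 45² (a=29, b=45)

Factorization: 2866 = 2 × 1433
By Fermat: n is sum of two squares iff every prime p ≡ 3 (mod 4) appears to even power.
All primes ≡ 3 (mod 4) appear to even power.
Search a = 0, 1, 2, … for 2866 - a² a perfect square: first hit at a = 29: 2866 - 841 = 2025 = 45².
2866 = 29² + 45² = 841 + 2025 ✓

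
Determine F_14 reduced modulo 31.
5

Matrix identity: Q^n = [[F_(n+1), F_n], [F_n, F_(n-1)]] with Q = [[1,1],[1,0]].
n = 14 = 1110₂. Square-and-multiply, entries mod 31:
Q^1 = [[1,1],[1,0]]
Q^3 = (Q^1)²·Q = [[3,2],[2,1]]
Q^7 = (Q^3)²·Q = [[21,13],[13,8]]
Q^14 = (Q^7)² = [[21,5],[5,16]]
F_14 mod 31 = Q^14[0][1] = 5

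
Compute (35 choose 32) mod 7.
0

Using Lucas' theorem:
Write n=35 and k=32 in base 7:
n in base 7: [5, 0]
k in base 7: [4, 4]
C(35,32) mod 7 = ∏ C(n_i, k_i) mod 7
Digit binomials (mod 7): C(5,4) = 5; C(0,4) = 0 (k_i > n_i)
Product: 5 × 0 = 0 ≡ 0 (mod 7)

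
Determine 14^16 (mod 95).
16

Repeated squaring. Binary of 16 = 10000.
14^1 ≡ 14 (mod 95); 14^2 ≡ 6 (mod 95); 14^4 ≡ 36 (mod 95); 14^8 ≡ 61 (mod 95); 14^16 ≡ 16 (mod 95)
14^16 = 14^16 ≡ 16 (mod 95)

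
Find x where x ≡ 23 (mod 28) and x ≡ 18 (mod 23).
639

Using Chinese Remainder Theorem:
M = 28 × 23 = 644
M1 = 23, M2 = 28
y1 = 23^(-1) mod 28 = 11
y2 = 28^(-1) mod 23 = 14
x = (23×23×11 + 18×28×14) mod 644 = 639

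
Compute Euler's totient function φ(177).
116

177 = 3 × 59
φ(n) = n × ∏(1 - 1/p) for each prime p dividing n
φ(177) = 177 × (1 - 1/3) × (1 - 1/59) = 116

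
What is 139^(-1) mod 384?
163

gcd(139, 384) = 1, so the inverse exists.
Extended Euclidean algorithm on (384, 139):
384 = 2 × 139 + 106  ⟹  106 = (1)·384 + (-2)·139
139 = 1 × 106 + 33  ⟹  33 = (-1)·384 + (3)·139
106 = 3 × 33 + 7  ⟹  7 = (4)·384 + (-11)·139
33 = 4 × 7 + 5  ⟹  5 = (-17)·384 + (47)·139
7 = 1 × 5 + 2  ⟹  2 = (21)·384 + (-58)·139
5 = 2 × 2 + 1  ⟹  1 = (-59)·384 + (163)·139
So (163)·139 ≡ 1 (mod 384), i.e. 139^(-1) ≡ 163 (mod 384).
Check: 139 × 163 = 22657 ≡ 1 (mod 384)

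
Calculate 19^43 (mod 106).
21

Repeated squaring. Binary of 43 = 101011.
19^1 ≡ 19 (mod 106); 19^2 ≡ 43 (mod 106); 19^4 ≡ 47 (mod 106); 19^8 ≡ 89 (mod 106); 19^16 ≡ 77 (mod 106); 19^32 ≡ 99 (mod 106)
19^43 = 19^1 × 19^2 × 19^8 × 19^32 ≡ 21 (mod 106)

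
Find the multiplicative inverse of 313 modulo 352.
9

gcd(313, 352) = 1, so the inverse exists.
Extended Euclidean algorithm on (352, 313):
352 = 1 × 313 + 39  ⟹  39 = (1)·352 + (-1)·313
313 = 8 × 39 + 1  ⟹  1 = (-8)·352 + (9)·313
So (9)·313 ≡ 1 (mod 352), i.e. 313^(-1) ≡ 9 (mod 352).
Check: 313 × 9 = 2817 ≡ 1 (mod 352)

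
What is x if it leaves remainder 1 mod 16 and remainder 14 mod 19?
33

Using Chinese Remainder Theorem:
M = 16 × 19 = 304
M1 = 19, M2 = 16
y1 = 19^(-1) mod 16 = 11
y2 = 16^(-1) mod 19 = 6
x = (1×19×11 + 14×16×6) mod 304 = 33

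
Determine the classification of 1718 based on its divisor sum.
deficient

Proper divisors of 1718: sum = 1 + 2 + 859 = 862
Since 862 < 1718, 1718 is deficient.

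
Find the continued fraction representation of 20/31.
[0; 1, 1, 1, 4, 2]

Euclidean algorithm steps:
20 = 0 × 31 + 20
31 = 1 × 20 + 11
20 = 1 × 11 + 9
11 = 1 × 9 + 2
9 = 4 × 2 + 1
2 = 2 × 1 + 0
Continued fraction: [0; 1, 1, 1, 4, 2]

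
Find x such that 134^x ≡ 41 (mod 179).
145

Baby-step giant-step with step n = ⌈√179⌉ = 14.
Baby steps 134^j mod 179 (j:value) for j=0..13: 0:1, 1:134, 2:56, 3:165, 4:93, 5:111, 6:17, 7:130, 8:57, 9:120, 10:149, 11:97, 12:110, 13:62.
Giant-step multiplier: 134^(-14) ≡ 134^(178-14) = 134^164 ≡ 75 (mod 179).
Giant steps γ_i = 41·75^i mod 179: γ_0=41, γ_1=32, γ_2=73, γ_3=105, γ_4=178, γ_5=104, γ_6=103, γ_7=28, γ_8=131, γ_9=159, γ_10=111 (in table at j=5).
x = i·n + j = 10·14 + 5 = 145.
Check: 134^145 ≡ 41 (mod 179).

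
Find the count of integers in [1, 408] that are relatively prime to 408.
128

408 = 2^3 × 3 × 17
φ(n) = n × ∏(1 - 1/p) for each prime p dividing n
φ(408) = 408 × (1 - 1/2) × (1 - 1/3) × (1 - 1/17) = 128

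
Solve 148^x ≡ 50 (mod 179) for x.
115

Baby-step giant-step with step n = ⌈√179⌉ = 14.
Baby steps 148^j mod 179 (j:value) for j=0..13: 0:1, 1:148, 2:66, 3:102, 4:60, 5:109, 6:22, 7:34, 8:20, 9:96, 10:67, 11:71, 12:126, 13:32.
Giant-step multiplier: 148^(-14) ≡ 148^(178-14) = 148^164 ≡ 155 (mod 179).
Giant steps γ_i = 50·155^i mod 179: γ_0=50, γ_1=53, γ_2=160, γ_3=98, γ_4=154, γ_5=63, γ_6=99, γ_7=130, γ_8=102 (in table at j=3).
x = i·n + j = 8·14 + 3 = 115.
Check: 148^115 ≡ 50 (mod 179).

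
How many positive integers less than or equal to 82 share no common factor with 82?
40

82 = 2 × 41
φ(n) = n × ∏(1 - 1/p) for each prime p dividing n
φ(82) = 82 × (1 - 1/2) × (1 - 1/41) = 40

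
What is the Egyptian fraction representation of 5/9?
1/2 + 1/18

Greedy algorithm:
5/9: ceiling(9/5) = 2, use 1/2
1/18: ceiling(18/1) = 18, use 1/18
Result: 5/9 = 1/2 + 1/18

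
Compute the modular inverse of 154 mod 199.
84

gcd(154, 199) = 1, so the inverse exists.
Extended Euclidean algorithm on (199, 154):
199 = 1 × 154 + 45  ⟹  45 = (1)·199 + (-1)·154
154 = 3 × 45 + 19  ⟹  19 = (-3)·199 + (4)·154
45 = 2 × 19 + 7  ⟹  7 = (7)·199 + (-9)·154
19 = 2 × 7 + 5  ⟹  5 = (-17)·199 + (22)·154
7 = 1 × 5 + 2  ⟹  2 = (24)·199 + (-31)·154
5 = 2 × 2 + 1  ⟹  1 = (-65)·199 + (84)·154
So (84)·154 ≡ 1 (mod 199), i.e. 154^(-1) ≡ 84 (mod 199).
Check: 154 × 84 = 12936 ≡ 1 (mod 199)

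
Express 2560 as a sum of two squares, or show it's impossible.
16² + 48² (a=16, b=48)

Factorization: 2560 = 2^9 × 5
By Fermat: n is sum of two squares iff every prime p ≡ 3 (mod 4) appears to even power.
All primes ≡ 3 (mod 4) appear to even power.
Search a = 0, 1, 2, … for 2560 - a² a perfect square: first hit at a = 16: 2560 - 256 = 2304 = 48².
2560 = 16² + 48² = 256 + 2304 ✓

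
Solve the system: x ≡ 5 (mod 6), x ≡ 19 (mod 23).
65

Using Chinese Remainder Theorem:
M = 6 × 23 = 138
M1 = 23, M2 = 6
y1 = 23^(-1) mod 6 = 5
y2 = 6^(-1) mod 23 = 4
x = (5×23×5 + 19×6×4) mod 138 = 65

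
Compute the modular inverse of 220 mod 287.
257

gcd(220, 287) = 1, so the inverse exists.
Extended Euclidean algorithm on (287, 220):
287 = 1 × 220 + 67  ⟹  67 = (1)·287 + (-1)·220
220 = 3 × 67 + 19  ⟹  19 = (-3)·287 + (4)·220
67 = 3 × 19 + 10  ⟹  10 = (10)·287 + (-13)·220
19 = 1 × 10 + 9  ⟹  9 = (-13)·287 + (17)·220
10 = 1 × 9 + 1  ⟹  1 = (23)·287 + (-30)·220
So (-30)·220 ≡ 1 (mod 287), i.e. 220^(-1) ≡ -30 ≡ 257 (mod 287).
Check: 220 × 257 = 56540 ≡ 1 (mod 287)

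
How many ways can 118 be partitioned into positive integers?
1482074143

p(n) counts ways to write n as a sum of positive integers (order ignored).
Euler's pentagonal recurrence: p(k) = p(k-1) + p(k-2) - p(k-5) - p(k-7) + p(k-12) + p(k-15) - ... (offsets j(3j∓1)/2, signs ++--, p(0)=1, p(<0)=0).
DP table for k = 0..117: p(0)=1, p(1)=1, p(2)=2, p(3)=3, p(4)=5, p(5)=7, p(6)=11, p(7)=15, p(8)=22, p(9)=30, p(10)=42, p(11)=56, p(12)=77, p(13)=101, p(14)=135, p(15)=176, p(16)=231, p(17)=297, p(18)=385, p(19)=490, p(20)=627, p(21)=792, p(22)=1002, p(23)=1255, p(24)=1575, p(25)=1958, p(26)=2436, p(27)=3010, p(28)=3718, p(29)=4565, p(30)=5604, p(31)=6842, p(32)=8349, p(33)=10143, p(34)=12310, p(35)=14883, p(36)=17977, p(37)=21637, p(38)=26015, p(39)=31185, p(40)=37338, p(41)=44583, p(42)=53174, p(43)=63261, p(44)=75175, p(45)=89134, p(46)=105558, p(47)=124754, p(48)=147273, p(49)=173525, p(50)=204226, p(51)=239943, p(52)=281589, p(53)=329931, p(54)=386155, p(55)=451276, p(56)=526823, p(57)=614154, p(58)=715220, p(59)=831820, p(60)=966467, p(61)=1121505, p(62)=1300156, p(63)=1505499, p(64)=1741630, p(65)=2012558, p(66)=2323520, p(67)=2679689, p(68)=3087735, p(69)=3554345, p(70)=4087968, p(71)=4697205, p(72)=5392783, p(73)=6185689, p(74)=7089500, p(75)=8118264, p(76)=9289091, p(77)=10619863, p(78)=12132164, p(79)=13848650, p(80)=15796476, p(81)=18004327, p(82)=20506255, p(83)=23338469, p(84)=26543660, p(85)=30167357, p(86)=34262962, p(87)=38887673, p(88)=44108109, p(89)=49995925, p(90)=56634173, p(91)=64112359, p(92)=72533807, p(93)=82010177, p(94)=92669720, p(95)=104651419, p(96)=118114304, p(97)=133230930, p(98)=150198136, p(99)=169229875, p(100)=190569292, p(101)=214481126, p(102)=241265379, p(103)=271248950, p(104)=304801365, p(105)=342325709, p(106)=384276336, p(107)=431149389, p(108)=483502844, p(109)=541946240, p(110)=607163746, p(111)=679903203, p(112)=761002156, p(113)=851376628, p(114)=952050665, p(115)=1064144451, p(116)=1188908248, p(117)=1327710076.
Final step: p(118) = p(117) + p(116) - p(113) - p(111) + p(106) + p(103) - p(96) - p(92) + p(83) + p(78) - p(67) - p(61) + p(48) + p(41) - p(26) - p(18) + p(1)
= 1327710076 + 1188908248 - 851376628 - 679903203 + 384276336 + 271248950 - 118114304 - 72533807 + 23338469 + 12132164 - 2679689 - 1121505 + 147273 + 44583 - 2436 - 385 + 1
= 1482074143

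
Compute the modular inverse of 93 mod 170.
117

gcd(93, 170) = 1, so the inverse exists.
Extended Euclidean algorithm on (170, 93):
170 = 1 × 93 + 77  ⟹  77 = (1)·170 + (-1)·93
93 = 1 × 77 + 16  ⟹  16 = (-1)·170 + (2)·93
77 = 4 × 16 + 13  ⟹  13 = (5)·170 + (-9)·93
16 = 1 × 13 + 3  ⟹  3 = (-6)·170 + (11)·93
13 = 4 × 3 + 1  ⟹  1 = (29)·170 + (-53)·93
So (-53)·93 ≡ 1 (mod 170), i.e. 93^(-1) ≡ -53 ≡ 117 (mod 170).
Check: 93 × 117 = 10881 ≡ 1 (mod 170)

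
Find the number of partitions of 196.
2814570987591

p(n) counts ways to write n as a sum of positive integers (order ignored).
Euler's pentagonal recurrence: p(k) = p(k-1) + p(k-2) - p(k-5) - p(k-7) + p(k-12) + p(k-15) - ... (offsets j(3j∓1)/2, signs ++--, p(0)=1, p(<0)=0).
DP table for k = 0..195: p(0)=1, p(1)=1, p(2)=2, p(3)=3, p(4)=5, p(5)=7, p(6)=11, p(7)=15, p(8)=22, p(9)=30, p(10)=42, p(11)=56, p(12)=77, p(13)=101, p(14)=135, p(15)=176, p(16)=231, p(17)=297, p(18)=385, p(19)=490, p(20)=627, p(21)=792, p(22)=1002, p(23)=1255, p(24)=1575, p(25)=1958, p(26)=2436, p(27)=3010, p(28)=3718, p(29)=4565, p(30)=5604, p(31)=6842, p(32)=8349, p(33)=10143, p(34)=12310, p(35)=14883, p(36)=17977, p(37)=21637, p(38)=26015, p(39)=31185, p(40)=37338, p(41)=44583, p(42)=53174, p(43)=63261, p(44)=75175, p(45)=89134, p(46)=105558, p(47)=124754, p(48)=147273, p(49)=173525, p(50)=204226, p(51)=239943, p(52)=281589, p(53)=329931, p(54)=386155, p(55)=451276, p(56)=526823, p(57)=614154, p(58)=715220, p(59)=831820, p(60)=966467, p(61)=1121505, p(62)=1300156, p(63)=1505499, p(64)=1741630, p(65)=2012558, p(66)=2323520, p(67)=2679689, p(68)=3087735, p(69)=3554345, p(70)=4087968, p(71)=4697205, p(72)=5392783, p(73)=6185689, p(74)=7089500, p(75)=8118264, p(76)=9289091, p(77)=10619863, p(78)=12132164, p(79)=13848650, p(80)=15796476, p(81)=18004327, p(82)=20506255, p(83)=23338469, p(84)=26543660, p(85)=30167357, p(86)=34262962, p(87)=38887673, p(88)=44108109, p(89)=49995925, p(90)=56634173, p(91)=64112359, p(92)=72533807, p(93)=82010177, p(94)=92669720, p(95)=104651419, p(96)=118114304, p(97)=133230930, p(98)=150198136, p(99)=169229875, p(100)=190569292, p(101)=214481126, p(102)=241265379, p(103)=271248950, p(104)=304801365, p(105)=342325709, p(106)=384276336, p(107)=431149389, p(108)=483502844, p(109)=541946240, p(110)=607163746, p(111)=679903203, p(112)=761002156, p(113)=851376628, p(114)=952050665, p(115)=1064144451, p(116)=1188908248, p(117)=1327710076, p(118)=1482074143, p(119)=1653668665, p(120)=1844349560, p(121)=2056148051, p(122)=2291320912, p(123)=2552338241, p(124)=2841940500, p(125)=3163127352, p(126)=3519222692, p(127)=3913864295, p(128)=4351078600, p(129)=4835271870, p(130)=5371315400, p(131)=5964539504, p(132)=6620830889, p(133)=7346629512, p(134)=8149040695, p(135)=9035836076, p(136)=10015581680, p(137)=11097645016, p(138)=12292341831, p(139)=13610949895, p(140)=15065878135, p(141)=16670689208, p(142)=18440293320, p(143)=20390982757, p(144)=22540654445, p(145)=24908858009, p(146)=27517052599, p(147)=30388671978, p(148)=33549419497, p(149)=37027355200, p(150)=40853235313, p(151)=45060624582, p(152)=49686288421, p(153)=54770336324, p(154)=60356673280, p(155)=66493182097, p(156)=73232243759, p(157)=80630964769, p(158)=88751778802, p(159)=97662728555, p(160)=107438159466, p(161)=118159068427, p(162)=129913904637, p(163)=142798995930, p(164)=156919475295, p(165)=172389800255, p(166)=189334822579, p(167)=207890420102, p(168)=228204732751, p(169)=250438925115, p(170)=274768617130, p(171)=301384802048, p(172)=330495499613, p(173)=362326859895, p(174)=397125074750, p(175)=435157697830, p(176)=476715857290, p(177)=522115831195, p(178)=571701605655, p(179)=625846753120, p(180)=684957390936, p(181)=749474411781, p(182)=819876908323, p(183)=896684817527, p(184)=980462880430, p(185)=1071823774337, p(186)=1171432692373, p(187)=1280011042268, p(188)=1398341745571, p(189)=1527273599625, p(190)=1667727404093, p(191)=1820701100652, p(192)=1987276856363, p(193)=2168627105469, p(194)=2366022741845, p(195)=2580840212973.
Final step: p(196) = p(195) + p(194) - p(191) - p(189) + p(184) + p(181) - p(174) - p(170) + p(161) + p(156) - p(145) - p(139) + p(126) + p(119) - p(104) - p(96) + p(79) + p(70) - p(51) - p(41) + p(20) + p(9)
= 2580840212973 + 2366022741845 - 1820701100652 - 1527273599625 + 980462880430 + 749474411781 - 397125074750 - 274768617130 + 118159068427 + 73232243759 - 24908858009 - 13610949895 + 3519222692 + 1653668665 - 304801365 - 118114304 + 13848650 + 4087968 - 239943 - 44583 + 627 + 30
= 2814570987591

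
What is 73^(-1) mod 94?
85

gcd(73, 94) = 1, so the inverse exists.
Extended Euclidean algorithm on (94, 73):
94 = 1 × 73 + 21  ⟹  21 = (1)·94 + (-1)·73
73 = 3 × 21 + 10  ⟹  10 = (-3)·94 + (4)·73
21 = 2 × 10 + 1  ⟹  1 = (7)·94 + (-9)·73
So (-9)·73 ≡ 1 (mod 94), i.e. 73^(-1) ≡ -9 ≡ 85 (mod 94).
Check: 73 × 85 = 6205 ≡ 1 (mod 94)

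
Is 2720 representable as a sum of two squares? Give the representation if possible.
4² + 52² (a=4, b=52)

Factorization: 2720 = 2^5 × 5 × 17
By Fermat: n is sum of two squares iff every prime p ≡ 3 (mod 4) appears to even power.
All primes ≡ 3 (mod 4) appear to even power.
Search a = 0, 1, 2, … for 2720 - a² a perfect square: first hit at a = 4: 2720 - 16 = 2704 = 52².
2720 = 4² + 52² = 16 + 2704 ✓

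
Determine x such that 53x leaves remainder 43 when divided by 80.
x ≡ 31 (mod 80)

gcd(53, 80) = 1, which divides 43, so solutions exist.
Find 53^(-1) mod 80 by the extended Euclidean algorithm:
80 = 1 × 53 + 27  ⟹  27 = (1)·80 + (-1)·53
53 = 1 × 27 + 26  ⟹  26 = (-1)·80 + (2)·53
27 = 1 × 26 + 1  ⟹  1 = (2)·80 + (-3)·53
So (-3)·53 ≡ 1 (mod 80), i.e. 53^(-1) ≡ -3 ≡ 77 (mod 80).
x ≡ 77 × 43 = 3311 ≡ 31 (mod 80).
Check: 53 × 31 = 1643 ≡ 43 (mod 80).
Unique solution: x ≡ 31 (mod 80)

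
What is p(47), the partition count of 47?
124754

p(n) counts ways to write n as a sum of positive integers (order ignored).
Euler's pentagonal recurrence: p(k) = p(k-1) + p(k-2) - p(k-5) - p(k-7) + p(k-12) + p(k-15) - ... (offsets j(3j∓1)/2, signs ++--, p(0)=1, p(<0)=0).
DP table for k = 0..46: p(0)=1, p(1)=1, p(2)=2, p(3)=3, p(4)=5, p(5)=7, p(6)=11, p(7)=15, p(8)=22, p(9)=30, p(10)=42, p(11)=56, p(12)=77, p(13)=101, p(14)=135, p(15)=176, p(16)=231, p(17)=297, p(18)=385, p(19)=490, p(20)=627, p(21)=792, p(22)=1002, p(23)=1255, p(24)=1575, p(25)=1958, p(26)=2436, p(27)=3010, p(28)=3718, p(29)=4565, p(30)=5604, p(31)=6842, p(32)=8349, p(33)=10143, p(34)=12310, p(35)=14883, p(36)=17977, p(37)=21637, p(38)=26015, p(39)=31185, p(40)=37338, p(41)=44583, p(42)=53174, p(43)=63261, p(44)=75175, p(45)=89134, p(46)=105558.
Final step: p(47) = p(46) + p(45) - p(42) - p(40) + p(35) + p(32) - p(25) - p(21) + p(12) + p(7)
= 105558 + 89134 - 53174 - 37338 + 14883 + 8349 - 1958 - 792 + 77 + 15
= 124754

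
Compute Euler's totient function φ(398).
198

398 = 2 × 199
φ(n) = n × ∏(1 - 1/p) for each prime p dividing n
φ(398) = 398 × (1 - 1/2) × (1 - 1/199) = 198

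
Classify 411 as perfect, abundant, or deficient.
deficient

Proper divisors of 411: sum = 1 + 3 + 137 = 141
Since 141 < 411, 411 is deficient.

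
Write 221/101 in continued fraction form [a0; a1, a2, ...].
[2; 5, 3, 6]

Euclidean algorithm steps:
221 = 2 × 101 + 19
101 = 5 × 19 + 6
19 = 3 × 6 + 1
6 = 6 × 1 + 0
Continued fraction: [2; 5, 3, 6]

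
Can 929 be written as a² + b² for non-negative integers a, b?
20² + 23² (a=20, b=23)

Factorization: 929 = 929
By Fermat: n is sum of two squares iff every prime p ≡ 3 (mod 4) appears to even power.
All primes ≡ 3 (mod 4) appear to even power.
Search a = 0, 1, 2, … for 929 - a² a perfect square: first hit at a = 20: 929 - 400 = 529 = 23².
929 = 20² + 23² = 400 + 529 ✓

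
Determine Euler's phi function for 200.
80

200 = 2^3 × 5^2
φ(n) = n × ∏(1 - 1/p) for each prime p dividing n
φ(200) = 200 × (1 - 1/2) × (1 - 1/5) = 80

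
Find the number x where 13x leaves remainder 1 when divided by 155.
12

gcd(13, 155) = 1, so the inverse exists.
Extended Euclidean algorithm on (155, 13):
155 = 11 × 13 + 12  ⟹  12 = (1)·155 + (-11)·13
13 = 1 × 12 + 1  ⟹  1 = (-1)·155 + (12)·13
So (12)·13 ≡ 1 (mod 155), i.e. 13^(-1) ≡ 12 (mod 155).
Check: 13 × 12 = 156 ≡ 1 (mod 155)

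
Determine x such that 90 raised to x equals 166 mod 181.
58

Baby-step giant-step with step n = ⌈√181⌉ = 14.
Baby steps 90^j mod 181 (j:value) for j=0..13: 0:1, 1:90, 2:136, 3:113, 4:34, 5:164, 6:99, 7:41, 8:70, 9:146, 10:108, 11:127, 12:27, 13:77.
Giant-step multiplier: 90^(-14) ≡ 90^(180-14) = 90^166 ≡ 94 (mod 181).
Giant steps γ_i = 166·94^i mod 181: γ_0=166, γ_1=38, γ_2=133, γ_3=13, γ_4=136 (in table at j=2).
x = i·n + j = 4·14 + 2 = 58.
Check: 90^58 ≡ 166 (mod 181).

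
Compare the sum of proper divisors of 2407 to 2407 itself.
deficient

Proper divisors of 2407: sum = 1 + 29 + 83 = 113
Since 113 < 2407, 2407 is deficient.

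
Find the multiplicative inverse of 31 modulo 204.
79

gcd(31, 204) = 1, so the inverse exists.
Extended Euclidean algorithm on (204, 31):
204 = 6 × 31 + 18  ⟹  18 = (1)·204 + (-6)·31
31 = 1 × 18 + 13  ⟹  13 = (-1)·204 + (7)·31
18 = 1 × 13 + 5  ⟹  5 = (2)·204 + (-13)·31
13 = 2 × 5 + 3  ⟹  3 = (-5)·204 + (33)·31
5 = 1 × 3 + 2  ⟹  2 = (7)·204 + (-46)·31
3 = 1 × 2 + 1  ⟹  1 = (-12)·204 + (79)·31
So (79)·31 ≡ 1 (mod 204), i.e. 31^(-1) ≡ 79 (mod 204).
Check: 31 × 79 = 2449 ≡ 1 (mod 204)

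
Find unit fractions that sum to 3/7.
1/3 + 1/11 + 1/231

Greedy algorithm:
3/7: ceiling(7/3) = 3, use 1/3
2/21: ceiling(21/2) = 11, use 1/11
1/231: ceiling(231/1) = 231, use 1/231
Result: 3/7 = 1/3 + 1/11 + 1/231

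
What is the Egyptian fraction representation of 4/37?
1/10 + 1/124 + 1/22940

Greedy algorithm:
4/37: ceiling(37/4) = 10, use 1/10
3/370: ceiling(370/3) = 124, use 1/124
1/22940: ceiling(22940/1) = 22940, use 1/22940
Result: 4/37 = 1/10 + 1/124 + 1/22940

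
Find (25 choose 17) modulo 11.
0

Using Lucas' theorem:
Write n=25 and k=17 in base 11:
n in base 11: [2, 3]
k in base 11: [1, 6]
C(25,17) mod 11 = ∏ C(n_i, k_i) mod 11
Digit binomials (mod 11): C(2,1) = 2; C(3,6) = 0 (k_i > n_i)
Product: 2 × 0 = 0 ≡ 0 (mod 11)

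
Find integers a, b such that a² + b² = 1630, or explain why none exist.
Not possible

Factorization: 1630 = 2 × 5 × 163
By Fermat: n is sum of two squares iff every prime p ≡ 3 (mod 4) appears to even power.
Prime(s) ≡ 3 (mod 4) with odd exponent: [(163, 1)]
Therefore 1630 cannot be expressed as a² + b².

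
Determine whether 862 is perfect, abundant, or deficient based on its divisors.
deficient

Proper divisors of 862: sum = 1 + 2 + 431 = 434
Since 434 < 862, 862 is deficient.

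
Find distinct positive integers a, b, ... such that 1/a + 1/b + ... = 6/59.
1/10 + 1/590

Greedy algorithm:
6/59: ceiling(59/6) = 10, use 1/10
1/590: ceiling(590/1) = 590, use 1/590
Result: 6/59 = 1/10 + 1/590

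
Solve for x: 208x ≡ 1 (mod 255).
217

gcd(208, 255) = 1, so the inverse exists.
Extended Euclidean algorithm on (255, 208):
255 = 1 × 208 + 47  ⟹  47 = (1)·255 + (-1)·208
208 = 4 × 47 + 20  ⟹  20 = (-4)·255 + (5)·208
47 = 2 × 20 + 7  ⟹  7 = (9)·255 + (-11)·208
20 = 2 × 7 + 6  ⟹  6 = (-22)·255 + (27)·208
7 = 1 × 6 + 1  ⟹  1 = (31)·255 + (-38)·208
So (-38)·208 ≡ 1 (mod 255), i.e. 208^(-1) ≡ -38 ≡ 217 (mod 255).
Check: 208 × 217 = 45136 ≡ 1 (mod 255)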